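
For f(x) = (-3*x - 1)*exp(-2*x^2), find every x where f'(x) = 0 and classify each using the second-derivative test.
f'(x) = (4*x*(3*x + 1) - 3)*exp(-2*x^2)

Solve f'(x) = 0:
  f'(x) = (12*x^2 + 4*x - 3)·exp(-2*x^2) and exp(-2*x^2) > 0 for every x, so f'(x) = 0 ⇔ 12*x^2 + 4*x - 3 = 0.
  12*x^2 + 4*x - 3 = 0 has no rational roots; quadratic formula: x = (-4 ± √160)/24.
  ⇒ x = -sqrt(10)/6 - 1/6 ≈ -0.6937, -1/6 + sqrt(10)/6 ≈ 0.3604

f''(x) = 4*(-12*x^3 - 4*x^2 + 9*x + 1)*exp(-2*x^2)
Second-derivative test at each critical point:
  f''(-0.6937) = -4.8313 < 0 → local maximum
  f''(0.3604) = 9.7556 > 0 → local minimum

Critical points: x = -sqrt(10)/6 - 1/6 ≈ -0.6937 (local maximum); x = -1/6 + sqrt(10)/6 ≈ 0.3604 (local minimum)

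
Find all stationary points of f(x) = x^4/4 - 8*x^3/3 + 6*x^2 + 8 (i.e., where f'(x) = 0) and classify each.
f'(x) = x*(x^2 - 8*x + 12)

Solve f'(x) = 0:
  Factor: x^3 - 8*x^2 + 12*x = x*(x - 6)*(x - 2) = 0.
  ⇒ x = 0, 2, 6

f''(x) = 3*x^2 - 16*x + 12
Second-derivative test at each critical point:
  f''(0) = 12 > 0 → local minimum
  f''(2) = -8 < 0 → local maximum
  f''(6) = 24 > 0 → local minimum

Critical points: x = 0 (local minimum); x = 2 (local maximum); x = 6 (local minimum)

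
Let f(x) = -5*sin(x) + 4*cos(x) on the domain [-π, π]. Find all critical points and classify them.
f'(x) = -4*sin(x) - 5*cos(x)

Solve f'(x) = 0 on [-π, π]:
  f'(x) = 0 ⇔ -5*cos(x) = 4*sin(x) ⇔ tan(x) = -5/4, i.e. x = arctan(-5/4) + nπ; keep the solutions lying in [-π, π].
  ⇒ x = -atan(5/4) ≈ -0.8961, pi - atan(5/4) ≈ 2.2455

f''(x) = 5*sin(x) - 4*cos(x)
Second-derivative test at each critical point:
  f''(-0.8961) = -6.4031 < 0 → local maximum
  f''(2.2455) = 6.4031 > 0 → local minimum

Critical points: x = -atan(5/4) ≈ -0.8961 (local maximum); x = pi - atan(5/4) ≈ 2.2455 (local minimum)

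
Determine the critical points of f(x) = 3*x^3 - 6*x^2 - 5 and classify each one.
f'(x) = 3*x*(3*x - 4)

Solve f'(x) = 0:
  Factor: 9*x^2 - 12*x = 3*x*(3*x - 4) = 0.
  ⇒ x = 0, 4/3

f''(x) = 18*x - 12
Second-derivative test at each critical point:
  f''(0) = -12 < 0 → local maximum
  f''(4/3) = 12 > 0 → local minimum

Critical points: x = 0 (local maximum); x = 4/3 (local minimum)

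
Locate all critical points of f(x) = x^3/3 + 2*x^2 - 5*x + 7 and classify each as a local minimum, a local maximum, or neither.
f'(x) = x^2 + 4*x - 5

Solve f'(x) = 0:
  Factor: x^2 + 4*x - 5 = (x - 1)*(x + 5) = 0.
  ⇒ x = -5, 1

f''(x) = 2*x + 4
Second-derivative test at each critical point:
  f''(-5) = -6 < 0 → local maximum
  f''(1) = 6 > 0 → local minimum

Critical points: x = -5 (local maximum); x = 1 (local minimum)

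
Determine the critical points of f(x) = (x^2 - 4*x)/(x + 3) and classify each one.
f'(x) = (x^2 + 6*x - 12)/(x^2 + 6*x + 9)

Solve f'(x) = 0:
  f'(x) = (x^2 + 6*x - 12)/(x + 3)^2; the denominator is positive wherever f is defined, so f'(x) = 0 ⇔ x^2 + 6*x - 12 = 0.
  x^2 + 6*x - 12 = 0 has no rational roots; quadratic formula: x = (-6 ± √84)/2.
  ⇒ x = -sqrt(21) - 3 ≈ -7.5826, -3 + sqrt(21) ≈ 1.5826

f''(x) = 42/(x^3 + 9*x^2 + 27*x + 27)
Second-derivative test at each critical point:
  f''(-7.5826) = -0.4364 < 0 → local maximum
  f''(1.5826) = 0.4364 > 0 → local minimum

Critical points: x = -sqrt(21) - 3 ≈ -7.5826 (local maximum); x = -3 + sqrt(21) ≈ 1.5826 (local minimum)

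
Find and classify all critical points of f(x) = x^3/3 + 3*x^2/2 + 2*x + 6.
f'(x) = x^2 + 3*x + 2

Solve f'(x) = 0:
  Factor: x^2 + 3*x + 2 = (x + 1)*(x + 2) = 0.
  ⇒ x = -2, -1

f''(x) = 2*x + 3
Second-derivative test at each critical point:
  f''(-2) = -1 < 0 → local maximum
  f''(-1) = 1 > 0 → local minimum

Critical points: x = -2 (local maximum); x = -1 (local minimum)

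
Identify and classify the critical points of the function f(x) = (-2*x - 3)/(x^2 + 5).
f'(x) = 2*(x^2 + 3*x - 5)/(x^4 + 10*x^2 + 25)

Solve f'(x) = 0:
  f'(x) = 2*(x^2 + 3*x - 5)/(x^2 + 5)^2; the denominator is positive wherever f is defined, so f'(x) = 0 ⇔ 2*x^2 + 6*x - 10 = 0.
  Factor: 2*x^2 + 6*x - 10 = 2*(x^2 + 3*x - 5); x^2 + 3*x - 5 = 0 has no rational roots; quadratic formula: x = (-3 ± √29)/2.
  ⇒ x = -sqrt(29)/2 - 3/2 ≈ -4.1926, -3/2 + sqrt(29)/2 ≈ 1.1926

f''(x) = 2*(-4*x^2*(2*x + 3) + 3*(2*x + 1)*(x^2 + 5))/(x^2 + 5)^3
Second-derivative test at each critical point:
  f''(-4.1926) = -0.0211 < 0 → local maximum
  f''(1.1926) = 0.2611 > 0 → local minimum

Critical points: x = -sqrt(29)/2 - 3/2 ≈ -4.1926 (local maximum); x = -3/2 + sqrt(29)/2 ≈ 1.1926 (local minimum)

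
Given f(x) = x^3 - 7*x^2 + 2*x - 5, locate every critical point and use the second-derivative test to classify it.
f'(x) = 3*x^2 - 14*x + 2

Solve f'(x) = 0:
  3*x^2 - 14*x + 2 = 0 has no rational roots; quadratic formula: x = (14 ± √172)/6.
  ⇒ x = 7/3 - sqrt(43)/3 ≈ 0.1475, sqrt(43)/3 + 7/3 ≈ 4.5191

f''(x) = 6*x - 14
Second-derivative test at each critical point:
  f''(0.1475) = -13.1149 < 0 → local maximum
  f''(4.5191) = 13.1149 > 0 → local minimum

Critical points: x = 7/3 - sqrt(43)/3 ≈ 0.1475 (local maximum); x = sqrt(43)/3 + 7/3 ≈ 4.5191 (local minimum)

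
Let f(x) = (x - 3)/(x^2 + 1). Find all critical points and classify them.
f'(x) = (x^2 - 2*x*(x - 3) + 1)/(x^2 + 1)^2

Solve f'(x) = 0:
  f'(x) = -(x^2 - 6*x - 1)/(x^2 + 1)^2; the denominator is positive wherever f is defined, so f'(x) = 0 ⇔ -x^2 + 6*x + 1 = 0.
  x^2 - 6*x - 1 = 0 has no rational roots; quadratic formula: x = (6 ± √40)/2.
  ⇒ x = 3 - sqrt(10) ≈ -0.1623, 3 + sqrt(10) ≈ 6.1623

f''(x) = 2*(4*x^2*(x - 3) + 3*(1 - x)*(x^2 + 1))/(x^2 + 1)^3
Second-derivative test at each critical point:
  f''(-0.1623) = 6.0042 > 0 → local minimum
  f''(6.1623) = -0.0042 < 0 → local maximum

Critical points: x = 3 - sqrt(10) ≈ -0.1623 (local minimum); x = 3 + sqrt(10) ≈ 6.1623 (local maximum)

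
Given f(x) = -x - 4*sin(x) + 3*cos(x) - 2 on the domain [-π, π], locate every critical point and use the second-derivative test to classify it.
f'(x) = -3*sin(x) - 4*cos(x) - 1

Solve f'(x) = 0 on [-π, π]:
  f'(x) = 0 ⇔ -3*sin(x) - 4*cos(x) = 1. Write the left side as R·cos(x + φ) with R = √((-4)² + 3²) = 5, cos φ = -4/5, sin φ = 3/5; then cos(x + φ) = 1/5. Solve for x and keep the solutions lying in [-π, π].
  ⇒ x = atan((-8*sqrt(6) - 3)/(-4 + 6*sqrt(6))) ≈ -1.1287, atan((-3 + 8*sqrt(6))/(-6*sqrt(6) - 4)) + pi ≈ 2.4157

f''(x) = 4*sin(x) - 3*cos(x)
Second-derivative test at each critical point:
  f''(-1.1287) = -4.8990 < 0 → local maximum
  f''(2.4157) = 4.8990 > 0 → local minimum

Critical points: x = atan((-8*sqrt(6) - 3)/(-4 + 6*sqrt(6))) ≈ -1.1287 (local maximum); x = atan((-3 + 8*sqrt(6))/(-6*sqrt(6) - 4)) + pi ≈ 2.4157 (local minimum)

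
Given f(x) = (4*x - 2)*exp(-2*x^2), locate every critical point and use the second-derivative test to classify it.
f'(x) = 4*(-2*x*(2*x - 1) + 1)*exp(-2*x^2)

Solve f'(x) = 0:
  f'(x) = (-16*x^2 + 8*x + 4)·exp(-2*x^2) and exp(-2*x^2) > 0 for every x, so f'(x) = 0 ⇔ -16*x^2 + 8*x + 4 = 0.
  Factor: -16*x^2 + 8*x + 4 = -4*(4*x^2 - 2*x - 1); 4*x^2 - 2*x - 1 = 0 has no rational roots; quadratic formula: x = (2 ± √20)/8.
  ⇒ x = 1/4 - sqrt(5)/4 ≈ -0.3090, 1/4 + sqrt(5)/4 ≈ 0.8090

f''(x) = 8*(4*x^2*(2*x - 1) - 6*x + 1)*exp(-2*x^2)
Second-derivative test at each critical point:
  f''(-0.3090) = 14.7786 > 0 → local minimum
  f''(0.8090) = -4.8314 < 0 → local maximum

Critical points: x = 1/4 - sqrt(5)/4 ≈ -0.3090 (local minimum); x = 1/4 + sqrt(5)/4 ≈ 0.8090 (local maximum)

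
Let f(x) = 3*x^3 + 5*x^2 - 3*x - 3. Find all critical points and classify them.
f'(x) = 9*x^2 + 10*x - 3

Solve f'(x) = 0:
  9*x^2 + 10*x - 3 = 0 has no rational roots; quadratic formula: x = (-10 ± √208)/18.
  ⇒ x = -2*sqrt(13)/9 - 5/9 ≈ -1.3568, -5/9 + 2*sqrt(13)/9 ≈ 0.2457

f''(x) = 18*x + 10
Second-derivative test at each critical point:
  f''(-1.3568) = -14.4222 < 0 → local maximum
  f''(0.2457) = 14.4222 > 0 → local minimum

Critical points: x = -2*sqrt(13)/9 - 5/9 ≈ -1.3568 (local maximum); x = -5/9 + 2*sqrt(13)/9 ≈ 0.2457 (local minimum)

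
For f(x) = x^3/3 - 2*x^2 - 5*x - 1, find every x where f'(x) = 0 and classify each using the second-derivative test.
f'(x) = x^2 - 4*x - 5

Solve f'(x) = 0:
  Factor: x^2 - 4*x - 5 = (x - 5)*(x + 1) = 0.
  ⇒ x = -1, 5

f''(x) = 2*x - 4
Second-derivative test at each critical point:
  f''(-1) = -6 < 0 → local maximum
  f''(5) = 6 > 0 → local minimum

Critical points: x = -1 (local maximum); x = 5 (local minimum)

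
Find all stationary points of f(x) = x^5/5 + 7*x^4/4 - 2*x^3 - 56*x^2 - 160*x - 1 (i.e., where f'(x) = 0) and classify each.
f'(x) = x^4 + 7*x^3 - 6*x^2 - 112*x - 160

Solve f'(x) = 0:
  Factor: x^4 + 7*x^3 - 6*x^2 - 112*x - 160 = (x - 4)*(x + 2)*(x + 4)*(x + 5) = 0.
  ⇒ x = -5, -4, -2, 4

f''(x) = 4*x^3 + 21*x^2 - 12*x - 112
Second-derivative test at each critical point:
  f''(-5) = -27 < 0 → local maximum
  f''(-4) = 16 > 0 → local minimum
  f''(-2) = -36 < 0 → local maximum
  f''(4) = 432 > 0 → local minimum

Critical points: x = -5 (local maximum); x = -4 (local minimum); x = -2 (local maximum); x = 4 (local minimum)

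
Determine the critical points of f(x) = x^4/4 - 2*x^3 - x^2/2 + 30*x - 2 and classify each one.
f'(x) = x^3 - 6*x^2 - x + 30

Solve f'(x) = 0:
  Factor: x^3 - 6*x^2 - x + 30 = (x - 5)*(x - 3)*(x + 2) = 0.
  ⇒ x = -2, 3, 5

f''(x) = 3*x^2 - 12*x - 1
Second-derivative test at each critical point:
  f''(-2) = 35 > 0 → local minimum
  f''(3) = -10 < 0 → local maximum
  f''(5) = 14 > 0 → local minimum

Critical points: x = -2 (local minimum); x = 3 (local maximum); x = 5 (local minimum)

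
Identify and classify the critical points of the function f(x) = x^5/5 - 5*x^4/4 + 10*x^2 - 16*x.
f'(x) = x^4 - 5*x^3 + 20*x - 16

Solve f'(x) = 0:
  Factor: x^4 - 5*x^3 + 20*x - 16 = (x - 4)*(x - 2)*(x - 1)*(x + 2) = 0.
  ⇒ x = -2, 1, 2, 4

f''(x) = 4*x^3 - 15*x^2 + 20
Second-derivative test at each critical point:
  f''(-2) = -72 < 0 → local maximum
  f''(1) = 9 > 0 → local minimum
  f''(2) = -8 < 0 → local maximum
  f''(4) = 36 > 0 → local minimum

Critical points: x = -2 (local maximum); x = 1 (local minimum); x = 2 (local maximum); x = 4 (local minimum)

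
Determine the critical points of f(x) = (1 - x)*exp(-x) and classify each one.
f'(x) = (x - 2)*exp(-x)

Solve f'(x) = 0:
  f'(x) = (x - 2)·exp(-x) and exp(-x) > 0 for every x, so f'(x) = 0 ⇔ x - 2 = 0.
  x - 2 = 0.
  ⇒ x = 2

f''(x) = (3 - x)*exp(-x)
Second-derivative test at each critical point:
  f''(2) = 0.1353 > 0 → local minimum

Critical points: x = 2 (local minimum)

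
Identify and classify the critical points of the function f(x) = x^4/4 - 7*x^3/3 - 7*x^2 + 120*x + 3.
f'(x) = x^3 - 7*x^2 - 14*x + 120

Solve f'(x) = 0:
  Factor: x^3 - 7*x^2 - 14*x + 120 = (x - 6)*(x - 5)*(x + 4) = 0.
  ⇒ x = -4, 5, 6

f''(x) = 3*x^2 - 14*x - 14
Second-derivative test at each critical point:
  f''(-4) = 90 > 0 → local minimum
  f''(5) = -9 < 0 → local maximum
  f''(6) = 10 > 0 → local minimum

Critical points: x = -4 (local minimum); x = 5 (local maximum); x = 6 (local minimum)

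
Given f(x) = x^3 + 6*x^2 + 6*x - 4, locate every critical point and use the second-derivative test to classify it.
f'(x) = 3*x^2 + 12*x + 6

Solve f'(x) = 0:
  Factor: 3*x^2 + 12*x + 6 = 3*(x^2 + 4*x + 2); x^2 + 4*x + 2 = 0 has no rational roots; quadratic formula: x = (-4 ± √8)/2.
  ⇒ x = -2 - sqrt(2) ≈ -3.4142, -2 + sqrt(2) ≈ -0.5858

f''(x) = 6*x + 12
Second-derivative test at each critical point:
  f''(-3.4142) = -8.4853 < 0 → local maximum
  f''(-0.5858) = 8.4853 > 0 → local minimum

Critical points: x = -2 - sqrt(2) ≈ -3.4142 (local maximum); x = -2 + sqrt(2) ≈ -0.5858 (local minimum)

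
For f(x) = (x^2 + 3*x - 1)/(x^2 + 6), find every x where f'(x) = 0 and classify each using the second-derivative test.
f'(x) = (-3*x^2 + 14*x + 18)/(x^4 + 12*x^2 + 36)

Solve f'(x) = 0:
  f'(x) = -(3*x^2 - 14*x - 18)/(x^2 + 6)^2; the denominator is positive wherever f is defined, so f'(x) = 0 ⇔ -3*x^2 + 14*x + 18 = 0.
  3*x^2 - 14*x - 18 = 0 has no rational roots; quadratic formula: x = (14 ± √412)/6.
  ⇒ x = 7/3 - sqrt(103)/3 ≈ -1.0496, 7/3 + sqrt(103)/3 ≈ 5.7163

f''(x) = 6*(x^3 - 7*x^2 - 18*x + 14)/(x^6 + 18*x^4 + 108*x^2 + 216)
Second-derivative test at each critical point:
  f''(-1.0496) = 0.4025 > 0 → local minimum
  f''(5.7163) = -0.0136 < 0 → local maximum

Critical points: x = 7/3 - sqrt(103)/3 ≈ -1.0496 (local minimum); x = 7/3 + sqrt(103)/3 ≈ 5.7163 (local maximum)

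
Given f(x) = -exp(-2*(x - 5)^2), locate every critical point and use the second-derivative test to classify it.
f'(x) = 4*(x - 5)*exp(-2*(x - 5)^2)

Solve f'(x) = 0:
  f'(x) = (4*x - 20)·exp(-2*(x - 5)^2) and exp(-2*(x - 5)^2) > 0 for every x, so f'(x) = 0 ⇔ 4*x - 20 = 0.
  Factor: 4*x - 20 = 4*(x - 5) = 0.
  ⇒ x = 5

f''(x) = 4*(1 - 4*(x - 5)^2)*exp(-2*(x - 5)^2)
Second-derivative test at each critical point:
  f''(5) = 4 > 0 → local minimum

Critical points: x = 5 (local minimum)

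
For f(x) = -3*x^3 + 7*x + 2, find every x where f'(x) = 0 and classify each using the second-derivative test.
f'(x) = 7 - 9*x^2

Solve f'(x) = 0:
  9*x^2 - 7 = 0 has no rational roots; quadratic formula: x = (0 ± √252)/18.
  ⇒ x = -sqrt(7)/3 ≈ -0.8819, sqrt(7)/3 ≈ 0.8819

f''(x) = -18*x
Second-derivative test at each critical point:
  f''(-0.8819) = 15.8745 > 0 → local minimum
  f''(0.8819) = -15.8745 < 0 → local maximum

Critical points: x = -sqrt(7)/3 ≈ -0.8819 (local minimum); x = sqrt(7)/3 ≈ 0.8819 (local maximum)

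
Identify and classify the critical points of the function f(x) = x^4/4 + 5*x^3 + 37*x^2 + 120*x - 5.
f'(x) = x^3 + 15*x^2 + 74*x + 120

Solve f'(x) = 0:
  Factor: x^3 + 15*x^2 + 74*x + 120 = (x + 4)*(x + 5)*(x + 6) = 0.
  ⇒ x = -6, -5, -4

f''(x) = 3*x^2 + 30*x + 74
Second-derivative test at each critical point:
  f''(-6) = 2 > 0 → local minimum
  f''(-5) = -1 < 0 → local maximum
  f''(-4) = 2 > 0 → local minimum

Critical points: x = -6 (local minimum); x = -5 (local maximum); x = -4 (local minimum)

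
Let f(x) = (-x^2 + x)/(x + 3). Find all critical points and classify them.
f'(x) = (-x^2 - 6*x + 3)/(x^2 + 6*x + 9)

Solve f'(x) = 0:
  f'(x) = -(x^2 + 6*x - 3)/(x + 3)^2; the denominator is positive wherever f is defined, so f'(x) = 0 ⇔ -x^2 - 6*x + 3 = 0.
  x^2 + 6*x - 3 = 0 has no rational roots; quadratic formula: x = (-6 ± √48)/2.
  ⇒ x = -2*sqrt(3) - 3 ≈ -6.4641, -3 + 2*sqrt(3) ≈ 0.4641

f''(x) = -24/(x^3 + 9*x^2 + 27*x + 27)
Second-derivative test at each critical point:
  f''(-6.4641) = 0.5774 > 0 → local minimum
  f''(0.4641) = -0.5774 < 0 → local maximum

Critical points: x = -2*sqrt(3) - 3 ≈ -6.4641 (local minimum); x = -3 + 2*sqrt(3) ≈ 0.4641 (local maximum)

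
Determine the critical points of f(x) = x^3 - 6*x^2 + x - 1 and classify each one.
f'(x) = 3*x^2 - 12*x + 1

Solve f'(x) = 0:
  3*x^2 - 12*x + 1 = 0 has no rational roots; quadratic formula: x = (12 ± √132)/6.
  ⇒ x = 2 - sqrt(33)/3 ≈ 0.0851, sqrt(33)/3 + 2 ≈ 3.9149

f''(x) = 6*x - 12
Second-derivative test at each critical point:
  f''(0.0851) = -11.4891 < 0 → local maximum
  f''(3.9149) = 11.4891 > 0 → local minimum

Critical points: x = 2 - sqrt(33)/3 ≈ 0.0851 (local maximum); x = sqrt(33)/3 + 2 ≈ 3.9149 (local minimum)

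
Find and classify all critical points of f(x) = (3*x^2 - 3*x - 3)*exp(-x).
f'(x) = 3*x*(3 - x)*exp(-x)

Solve f'(x) = 0:
  f'(x) = (-3*x^2 + 9*x)·exp(-x) and exp(-x) > 0 for every x, so f'(x) = 0 ⇔ -3*x^2 + 9*x = 0.
  Factor: -3*x^2 + 9*x = -3*x*(x - 3) = 0.
  ⇒ x = 0, 3

f''(x) = 3*(x^2 - 5*x + 3)*exp(-x)
Second-derivative test at each critical point:
  f''(0) = 9 > 0 → local minimum
  f''(3) = -0.4481 < 0 → local maximum

Critical points: x = 0 (local minimum); x = 3 (local maximum)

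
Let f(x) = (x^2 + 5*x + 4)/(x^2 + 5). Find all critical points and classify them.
f'(x) = (-5*x^2 + 2*x + 25)/(x^4 + 10*x^2 + 25)

Solve f'(x) = 0:
  f'(x) = -(5*x^2 - 2*x - 25)/(x^2 + 5)^2; the denominator is positive wherever f is defined, so f'(x) = 0 ⇔ -5*x^2 + 2*x + 25 = 0.
  5*x^2 - 2*x - 25 = 0 has no rational roots; quadratic formula: x = (2 ± √504)/10.
  ⇒ x = 1/5 - 3*sqrt(14)/5 ≈ -2.0450, 1/5 + 3*sqrt(14)/5 ≈ 2.4450

f''(x) = 2*(5*x^3 - 3*x^2 - 75*x + 5)/(x^6 + 15*x^4 + 75*x^2 + 125)
Second-derivative test at each critical point:
  f''(-2.0450) = 0.2663 > 0 → local minimum
  f''(2.4450) = -0.1863 < 0 → local maximum

Critical points: x = 1/5 - 3*sqrt(14)/5 ≈ -2.0450 (local minimum); x = 1/5 + 3*sqrt(14)/5 ≈ 2.4450 (local maximum)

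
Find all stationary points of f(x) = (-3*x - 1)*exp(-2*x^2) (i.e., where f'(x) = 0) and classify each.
f'(x) = (4*x*(3*x + 1) - 3)*exp(-2*x^2)

Solve f'(x) = 0:
  f'(x) = (12*x^2 + 4*x - 3)·exp(-2*x^2) and exp(-2*x^2) > 0 for every x, so f'(x) = 0 ⇔ 12*x^2 + 4*x - 3 = 0.
  12*x^2 + 4*x - 3 = 0 has no rational roots; quadratic formula: x = (-4 ± √160)/24.
  ⇒ x = -sqrt(10)/6 - 1/6 ≈ -0.6937, -1/6 + sqrt(10)/6 ≈ 0.3604

f''(x) = 4*(-12*x^3 - 4*x^2 + 9*x + 1)*exp(-2*x^2)
Second-derivative test at each critical point:
  f''(-0.6937) = -4.8313 < 0 → local maximum
  f''(0.3604) = 9.7556 > 0 → local minimum

Critical points: x = -sqrt(10)/6 - 1/6 ≈ -0.6937 (local maximum); x = -1/6 + sqrt(10)/6 ≈ 0.3604 (local minimum)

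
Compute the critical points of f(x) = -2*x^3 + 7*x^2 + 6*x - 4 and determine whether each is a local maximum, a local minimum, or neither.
f'(x) = -6*x^2 + 14*x + 6

Solve f'(x) = 0:
  Factor: -6*x^2 + 14*x + 6 = -2*(3*x^2 - 7*x - 3); 3*x^2 - 7*x - 3 = 0 has no rational roots; quadratic formula: x = (7 ± √85)/6.
  ⇒ x = 7/6 - sqrt(85)/6 ≈ -0.3699, 7/6 + sqrt(85)/6 ≈ 2.7033

f''(x) = 14 - 12*x
Second-derivative test at each critical point:
  f''(-0.3699) = 18.4391 > 0 → local minimum
  f''(2.7033) = -18.4391 < 0 → local maximum

Critical points: x = 7/6 - sqrt(85)/6 ≈ -0.3699 (local minimum); x = 7/6 + sqrt(85)/6 ≈ 2.7033 (local maximum)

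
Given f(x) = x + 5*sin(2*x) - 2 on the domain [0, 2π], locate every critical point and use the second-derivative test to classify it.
f'(x) = 10*cos(2*x) + 1

Solve f'(x) = 0 on [0, 2π]:
  f'(x) = 0 ⇔ cos(2*x) = -1/10, i.e. 2*x = ±arccos(-1/10) + 2nπ; keep the solutions lying in [0, 2π].
  ⇒ x = acos(-1/10)/2 ≈ 0.8355, pi - acos(-1/10)/2 ≈ 2.3061, acos(-1/10)/2 + pi ≈ 3.9771, -acos(-1/10)/2 + 2*pi ≈ 5.4477

f''(x) = -20*sin(2*x)
Second-derivative test at each critical point:
  f''(0.8355) = -19.8997 < 0 → local maximum
  f''(2.3061) = 19.8997 > 0 → local minimum
  f''(3.9771) = -19.8997 < 0 → local maximum
  f''(5.4477) = 19.8997 > 0 → local minimum

Critical points: x = acos(-1/10)/2 ≈ 0.8355 (local maximum); x = pi - acos(-1/10)/2 ≈ 2.3061 (local minimum); x = acos(-1/10)/2 + pi ≈ 3.9771 (local maximum); x = -acos(-1/10)/2 + 2*pi ≈ 5.4477 (local minimum)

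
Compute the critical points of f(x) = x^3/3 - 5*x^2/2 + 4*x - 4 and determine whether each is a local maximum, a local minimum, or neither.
f'(x) = x^2 - 5*x + 4

Solve f'(x) = 0:
  Factor: x^2 - 5*x + 4 = (x - 4)*(x - 1) = 0.
  ⇒ x = 1, 4

f''(x) = 2*x - 5
Second-derivative test at each critical point:
  f''(1) = -3 < 0 → local maximum
  f''(4) = 3 > 0 → local minimum

Critical points: x = 1 (local maximum); x = 4 (local minimum)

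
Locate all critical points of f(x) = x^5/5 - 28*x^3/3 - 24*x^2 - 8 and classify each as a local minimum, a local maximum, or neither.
f'(x) = x*(x^3 - 28*x - 48)

Solve f'(x) = 0:
  Factor: x^4 - 28*x^2 - 48*x = x*(x - 6)*(x + 2)*(x + 4) = 0.
  ⇒ x = -4, -2, 0, 6

f''(x) = 4*x^3 - 56*x - 48
Second-derivative test at each critical point:
  f''(-4) = -80 < 0 → local maximum
  f''(-2) = 32 > 0 → local minimum
  f''(0) = -48 < 0 → local maximum
  f''(6) = 480 > 0 → local minimum

Critical points: x = -4 (local maximum); x = -2 (local minimum); x = 0 (local maximum); x = 6 (local minimum)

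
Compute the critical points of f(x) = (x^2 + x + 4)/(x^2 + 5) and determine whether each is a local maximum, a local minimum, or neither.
f'(x) = (-x^2 + 2*x + 5)/(x^4 + 10*x^2 + 25)

Solve f'(x) = 0:
  f'(x) = -(x^2 - 2*x - 5)/(x^2 + 5)^2; the denominator is positive wherever f is defined, so f'(x) = 0 ⇔ -x^2 + 2*x + 5 = 0.
  x^2 - 2*x - 5 = 0 has no rational roots; quadratic formula: x = (2 ± √24)/2.
  ⇒ x = 1 - sqrt(6) ≈ -1.4495, 1 + sqrt(6) ≈ 3.4495

f''(x) = 2*(x^3 - 3*x^2 - 15*x + 5)/(x^6 + 15*x^4 + 75*x^2 + 125)
Second-derivative test at each critical point:
  f''(-1.4495) = 0.0972 > 0 → local minimum
  f''(3.4495) = -0.0172 < 0 → local maximum

Critical points: x = 1 - sqrt(6) ≈ -1.4495 (local minimum); x = 1 + sqrt(6) ≈ 3.4495 (local maximum)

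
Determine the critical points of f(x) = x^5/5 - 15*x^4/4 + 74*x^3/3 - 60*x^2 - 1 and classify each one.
f'(x) = x*(x^3 - 15*x^2 + 74*x - 120)

Solve f'(x) = 0:
  Factor: x^4 - 15*x^3 + 74*x^2 - 120*x = x*(x - 6)*(x - 5)*(x - 4) = 0.
  ⇒ x = 0, 4, 5, 6

f''(x) = 4*x^3 - 45*x^2 + 148*x - 120
Second-derivative test at each critical point:
  f''(0) = -120 < 0 → local maximum
  f''(4) = 8 > 0 → local minimum
  f''(5) = -5 < 0 → local maximum
  f''(6) = 12 > 0 → local minimum

Critical points: x = 0 (local maximum); x = 4 (local minimum); x = 5 (local maximum); x = 6 (local minimum)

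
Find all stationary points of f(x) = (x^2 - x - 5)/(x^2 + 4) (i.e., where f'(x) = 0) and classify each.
f'(x) = (x^2 + 18*x - 4)/(x^4 + 8*x^2 + 16)

Solve f'(x) = 0:
  f'(x) = (x^2 + 18*x - 4)/(x^2 + 4)^2; the denominator is positive wherever f is defined, so f'(x) = 0 ⇔ x^2 + 18*x - 4 = 0.
  x^2 + 18*x - 4 = 0 has no rational roots; quadratic formula: x = (-18 ± √340)/2.
  ⇒ x = -sqrt(85) - 9 ≈ -18.2195, -9 + sqrt(85) ≈ 0.2195

f''(x) = 2*(-x^3 - 27*x^2 + 12*x + 36)/(x^6 + 12*x^4 + 48*x^2 + 64)
Second-derivative test at each critical point:
  f''(-18.2195) = -1.634e-04 < 0 → local maximum
  f''(0.2195) = 1.1252 > 0 → local minimum

Critical points: x = -sqrt(85) - 9 ≈ -18.2195 (local maximum); x = -9 + sqrt(85) ≈ 0.2195 (local minimum)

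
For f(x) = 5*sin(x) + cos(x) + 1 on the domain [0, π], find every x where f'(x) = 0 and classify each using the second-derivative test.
f'(x) = -sin(x) + 5*cos(x)

Solve f'(x) = 0 on [0, π]:
  f'(x) = 0 ⇔ 5*cos(x) = sin(x) ⇔ tan(x) = 5, i.e. x = arctan(5) + nπ; keep the solutions lying in [0, π].
  ⇒ x = atan(5) ≈ 1.3734

f''(x) = -5*sin(x) - cos(x)
Second-derivative test at each critical point:
  f''(1.3734) = -5.0990 < 0 → local maximum

Critical points: x = atan(5) ≈ 1.3734 (local maximum)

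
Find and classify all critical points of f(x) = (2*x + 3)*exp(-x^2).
f'(x) = 2*(-x*(2*x + 3) + 1)*exp(-x^2)

Solve f'(x) = 0:
  f'(x) = (-4*x^2 - 6*x + 2)·exp(-x^2) and exp(-x^2) > 0 for every x, so f'(x) = 0 ⇔ -4*x^2 - 6*x + 2 = 0.
  Factor: -4*x^2 - 6*x + 2 = -2*(2*x^2 + 3*x - 1); 2*x^2 + 3*x - 1 = 0 has no rational roots; quadratic formula: x = (-3 ± √17)/4.
  ⇒ x = -sqrt(17)/4 - 3/4 ≈ -1.7808, -3/4 + sqrt(17)/4 ≈ 0.2808

f''(x) = 2*(2*x^2*(2*x + 3) - 6*x - 3)*exp(-x^2)
Second-derivative test at each critical point:
  f''(-1.7808) = 0.3460 > 0 → local minimum
  f''(0.2808) = -7.6211 < 0 → local maximum

Critical points: x = -sqrt(17)/4 - 3/4 ≈ -1.7808 (local minimum); x = -3/4 + sqrt(17)/4 ≈ 0.2808 (local maximum)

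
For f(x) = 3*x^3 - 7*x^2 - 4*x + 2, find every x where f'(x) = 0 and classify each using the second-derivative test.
f'(x) = 9*x^2 - 14*x - 4

Solve f'(x) = 0:
  9*x^2 - 14*x - 4 = 0 has no rational roots; quadratic formula: x = (14 ± √340)/18.
  ⇒ x = 7/9 - sqrt(85)/9 ≈ -0.2466, 7/9 + sqrt(85)/9 ≈ 1.8022

f''(x) = 18*x - 14
Second-derivative test at each critical point:
  f''(-0.2466) = -18.4391 < 0 → local maximum
  f''(1.8022) = 18.4391 > 0 → local minimum

Critical points: x = 7/9 - sqrt(85)/9 ≈ -0.2466 (local maximum); x = 7/9 + sqrt(85)/9 ≈ 1.8022 (local minimum)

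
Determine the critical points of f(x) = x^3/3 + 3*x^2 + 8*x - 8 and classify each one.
f'(x) = x^2 + 6*x + 8

Solve f'(x) = 0:
  Factor: x^2 + 6*x + 8 = (x + 2)*(x + 4) = 0.
  ⇒ x = -4, -2

f''(x) = 2*x + 6
Second-derivative test at each critical point:
  f''(-4) = -2 < 0 → local maximum
  f''(-2) = 2 > 0 → local minimum

Critical points: x = -4 (local maximum); x = -2 (local minimum)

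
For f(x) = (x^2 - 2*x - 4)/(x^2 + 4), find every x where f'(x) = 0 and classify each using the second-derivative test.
f'(x) = 2*(x^2 + 8*x - 4)/(x^4 + 8*x^2 + 16)

Solve f'(x) = 0:
  f'(x) = 2*(x^2 + 8*x - 4)/(x^2 + 4)^2; the denominator is positive wherever f is defined, so f'(x) = 0 ⇔ 2*x^2 + 16*x - 8 = 0.
  Factor: 2*x^2 + 16*x - 8 = 2*(x^2 + 8*x - 4); x^2 + 8*x - 4 = 0 has no rational roots; quadratic formula: x = (-8 ± √80)/2.
  ⇒ x = -2*sqrt(5) - 4 ≈ -8.4721, -4 + 2*sqrt(5) ≈ 0.4721

f''(x) = 4*(-x^3 - 12*x^2 + 12*x + 16)/(x^6 + 12*x^4 + 48*x^2 + 64)
Second-derivative test at each critical point:
  f''(-8.4721) = -0.0031 < 0 → local maximum
  f''(0.4721) = 1.0031 > 0 → local minimum

Critical points: x = -2*sqrt(5) - 4 ≈ -8.4721 (local maximum); x = -4 + 2*sqrt(5) ≈ 0.4721 (local minimum)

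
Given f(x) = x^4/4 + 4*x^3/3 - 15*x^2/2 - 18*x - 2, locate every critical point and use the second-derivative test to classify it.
f'(x) = x^3 + 4*x^2 - 15*x - 18

Solve f'(x) = 0:
  Factor: x^3 + 4*x^2 - 15*x - 18 = (x - 3)*(x + 1)*(x + 6) = 0.
  ⇒ x = -6, -1, 3

f''(x) = 3*x^2 + 8*x - 15
Second-derivative test at each critical point:
  f''(-6) = 45 > 0 → local minimum
  f''(-1) = -20 < 0 → local maximum
  f''(3) = 36 > 0 → local minimum

Critical points: x = -6 (local minimum); x = -1 (local maximum); x = 3 (local minimum)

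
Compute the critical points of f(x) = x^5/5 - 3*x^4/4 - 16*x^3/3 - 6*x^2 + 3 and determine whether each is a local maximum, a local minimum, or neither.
f'(x) = x*(x^3 - 3*x^2 - 16*x - 12)

Solve f'(x) = 0:
  Factor: x^4 - 3*x^3 - 16*x^2 - 12*x = x*(x - 6)*(x + 1)*(x + 2) = 0.
  ⇒ x = -2, -1, 0, 6

f''(x) = 4*x^3 - 9*x^2 - 32*x - 12
Second-derivative test at each critical point:
  f''(-2) = -16 < 0 → local maximum
  f''(-1) = 7 > 0 → local minimum
  f''(0) = -12 < 0 → local maximum
  f''(6) = 336 > 0 → local minimum

Critical points: x = -2 (local maximum); x = -1 (local minimum); x = 0 (local maximum); x = 6 (local minimum)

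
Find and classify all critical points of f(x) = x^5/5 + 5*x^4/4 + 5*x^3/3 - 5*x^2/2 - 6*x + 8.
f'(x) = x^4 + 5*x^3 + 5*x^2 - 5*x - 6

Solve f'(x) = 0:
  Factor: x^4 + 5*x^3 + 5*x^2 - 5*x - 6 = (x - 1)*(x + 1)*(x + 2)*(x + 3) = 0.
  ⇒ x = -3, -2, -1, 1

f''(x) = 4*x^3 + 15*x^2 + 10*x - 5
Second-derivative test at each critical point:
  f''(-3) = -8 < 0 → local maximum
  f''(-2) = 3 > 0 → local minimum
  f''(-1) = -4 < 0 → local maximum
  f''(1) = 24 > 0 → local minimum

Critical points: x = -3 (local maximum); x = -2 (local minimum); x = -1 (local maximum); x = 1 (local minimum)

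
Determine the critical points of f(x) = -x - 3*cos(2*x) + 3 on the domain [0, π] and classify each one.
f'(x) = 6*sin(2*x) - 1

Solve f'(x) = 0 on [0, π]:
  f'(x) = 0 ⇔ sin(2*x) = 1/6, i.e. 2*x = arcsin(1/6) + 2nπ or 2*x = π − arcsin(1/6) + 2nπ; keep the solutions lying in [0, π].
  ⇒ x = asin(1/6)/2 ≈ 0.0837, -asin(1/6)/2 + pi/2 ≈ 1.4871

f''(x) = 12*cos(2*x)
Second-derivative test at each critical point:
  f''(0.0837) = 11.8322 > 0 → local minimum
  f''(1.4871) = -11.8322 < 0 → local maximum

Critical points: x = asin(1/6)/2 ≈ 0.0837 (local minimum); x = -asin(1/6)/2 + pi/2 ≈ 1.4871 (local maximum)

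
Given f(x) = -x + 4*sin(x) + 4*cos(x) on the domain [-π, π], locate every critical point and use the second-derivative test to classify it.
f'(x) = 4*sqrt(2)*cos(x + pi/4) - 1

Solve f'(x) = 0 on [-π, π]:
  f'(x) = 0 ⇔ -4*sin(x) + 4*cos(x) = 1. Write the left side as R·cos(x + φ) with R = √(4² + 4²) = 4*sqrt(2), cos φ = sqrt(2)/2, sin φ = sqrt(2)/2; then cos(x + φ) = sqrt(2)/8. Solve for x and keep the solutions lying in [-π, π].
  ⇒ x = -pi + atan((-sqrt(31) - 1)/(1 - sqrt(31))) ≈ -2.1785, atan((-1 + sqrt(31))/(1 + sqrt(31))) ≈ 0.6077

f''(x) = -4*sqrt(2)*sin(x + pi/4)
Second-derivative test at each critical point:
  f''(-2.1785) = 5.5678 > 0 → local minimum
  f''(0.6077) = -5.5678 < 0 → local maximum

Critical points: x = -pi + atan((-sqrt(31) - 1)/(1 - sqrt(31))) ≈ -2.1785 (local minimum); x = atan((-1 + sqrt(31))/(1 + sqrt(31))) ≈ 0.6077 (local maximum)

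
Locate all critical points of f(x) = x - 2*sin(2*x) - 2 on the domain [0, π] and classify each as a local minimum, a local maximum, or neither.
f'(x) = 1 - 4*cos(2*x)

Solve f'(x) = 0 on [0, π]:
  f'(x) = 0 ⇔ cos(2*x) = 1/4, i.e. 2*x = ±arccos(1/4) + 2nπ; keep the solutions lying in [0, π].
  ⇒ x = acos(1/4)/2 ≈ 0.6591, pi - acos(1/4)/2 ≈ 2.4825

f''(x) = 8*sin(2*x)
Second-derivative test at each critical point:
  f''(0.6591) = 7.7460 > 0 → local minimum
  f''(2.4825) = -7.7460 < 0 → local maximum

Critical points: x = acos(1/4)/2 ≈ 0.6591 (local minimum); x = pi - acos(1/4)/2 ≈ 2.4825 (local maximum)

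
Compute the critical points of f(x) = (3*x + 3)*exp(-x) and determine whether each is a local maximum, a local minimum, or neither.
f'(x) = -3*x*exp(-x)

Solve f'(x) = 0:
  f'(x) = (-3*x)·exp(-x) and exp(-x) > 0 for every x, so f'(x) = 0 ⇔ -3*x = 0.
  -3*x = 0.
  ⇒ x = 0

f''(x) = 3*(x - 1)*exp(-x)
Second-derivative test at each critical point:
  f''(0) = -3 < 0 → local maximum

Critical points: x = 0 (local maximum)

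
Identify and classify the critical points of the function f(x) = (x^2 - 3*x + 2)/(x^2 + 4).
f'(x) = (3*x^2 + 4*x - 12)/(x^4 + 8*x^2 + 16)

Solve f'(x) = 0:
  f'(x) = (3*x^2 + 4*x - 12)/(x^2 + 4)^2; the denominator is positive wherever f is defined, so f'(x) = 0 ⇔ 3*x^2 + 4*x - 12 = 0.
  3*x^2 + 4*x - 12 = 0 has no rational roots; quadratic formula: x = (-4 ± √160)/6.
  ⇒ x = -2*sqrt(10)/3 - 2/3 ≈ -2.7749, -2/3 + 2*sqrt(10)/3 ≈ 1.4415

f''(x) = 2*(-3*x^3 - 6*x^2 + 36*x + 8)/(x^6 + 12*x^4 + 48*x^2 + 64)
Second-derivative test at each critical point:
  f''(-2.7749) = -0.0924 < 0 → local maximum
  f''(1.4415) = 0.3424 > 0 → local minimum

Critical points: x = -2*sqrt(10)/3 - 2/3 ≈ -2.7749 (local maximum); x = -2/3 + 2*sqrt(10)/3 ≈ 1.4415 (local minimum)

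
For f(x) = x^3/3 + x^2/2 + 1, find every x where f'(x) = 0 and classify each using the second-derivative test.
f'(x) = x*(x + 1)

Solve f'(x) = 0:
  Factor: x^2 + x = x*(x + 1) = 0.
  ⇒ x = -1, 0

f''(x) = 2*x + 1
Second-derivative test at each critical point:
  f''(-1) = -1 < 0 → local maximum
  f''(0) = 1 > 0 → local minimum

Critical points: x = -1 (local maximum); x = 0 (local minimum)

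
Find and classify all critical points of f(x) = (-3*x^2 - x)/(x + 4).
f'(x) = (-3*x^2 - 24*x - 4)/(x^2 + 8*x + 16)

Solve f'(x) = 0:
  f'(x) = -(3*x^2 + 24*x + 4)/(x + 4)^2; the denominator is positive wherever f is defined, so f'(x) = 0 ⇔ -3*x^2 - 24*x - 4 = 0.
  3*x^2 + 24*x + 4 = 0 has no rational roots; quadratic formula: x = (-24 ± √528)/6.
  ⇒ x = -4 - 2*sqrt(33)/3 ≈ -7.8297, -4 + 2*sqrt(33)/3 ≈ -0.1703

f''(x) = -88/(x^3 + 12*x^2 + 48*x + 64)
Second-derivative test at each critical point:
  f''(-7.8297) = 1.5667 > 0 → local minimum
  f''(-0.1703) = -1.5667 < 0 → local maximum

Critical points: x = -4 - 2*sqrt(33)/3 ≈ -7.8297 (local minimum); x = -4 + 2*sqrt(33)/3 ≈ -0.1703 (local maximum)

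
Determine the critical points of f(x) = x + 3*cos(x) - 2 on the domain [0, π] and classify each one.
f'(x) = 1 - 3*sin(x)

Solve f'(x) = 0 on [0, π]:
  f'(x) = 0 ⇔ sin(x) = 1/3, i.e. x = arcsin(1/3) + 2nπ or x = π − arcsin(1/3) + 2nπ; keep the solutions lying in [0, π].
  ⇒ x = asin(1/3) ≈ 0.3398, pi - asin(1/3) ≈ 2.8018

f''(x) = -3*cos(x)
Second-derivative test at each critical point:
  f''(0.3398) = -2.8284 < 0 → local maximum
  f''(2.8018) = 2.8284 > 0 → local minimum

Critical points: x = asin(1/3) ≈ 0.3398 (local maximum); x = pi - asin(1/3) ≈ 2.8018 (local minimum)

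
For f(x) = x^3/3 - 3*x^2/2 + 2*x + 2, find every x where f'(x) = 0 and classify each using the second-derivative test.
f'(x) = x^2 - 3*x + 2

Solve f'(x) = 0:
  Factor: x^2 - 3*x + 2 = (x - 2)*(x - 1) = 0.
  ⇒ x = 1, 2

f''(x) = 2*x - 3
Second-derivative test at each critical point:
  f''(1) = -1 < 0 → local maximum
  f''(2) = 1 > 0 → local minimum

Critical points: x = 1 (local maximum); x = 2 (local minimum)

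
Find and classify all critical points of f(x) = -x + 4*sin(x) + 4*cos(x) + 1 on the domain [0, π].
f'(x) = 4*sqrt(2)*cos(x + pi/4) - 1

Solve f'(x) = 0 on [0, π]:
  f'(x) = 0 ⇔ -4*sin(x) + 4*cos(x) = 1. Write the left side as R·cos(x + φ) with R = √(4² + 4²) = 4*sqrt(2), cos φ = sqrt(2)/2, sin φ = sqrt(2)/2; then cos(x + φ) = sqrt(2)/8. Solve for x and keep the solutions lying in [0, π].
  ⇒ x = atan((-1 + sqrt(31))/(1 + sqrt(31))) ≈ 0.6077

f''(x) = -4*sqrt(2)*sin(x + pi/4)
Second-derivative test at each critical point:
  f''(0.6077) = -5.5678 < 0 → local maximum

Critical points: x = atan((-1 + sqrt(31))/(1 + sqrt(31))) ≈ 0.6077 (local maximum)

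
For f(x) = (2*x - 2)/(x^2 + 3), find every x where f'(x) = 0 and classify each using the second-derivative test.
f'(x) = 2*(x^2 - 2*x*(x - 1) + 3)/(x^2 + 3)^2

Solve f'(x) = 0:
  f'(x) = -2*(x - 3)*(x + 1)/(x^2 + 3)^2; the denominator is positive wherever f is defined, so f'(x) = 0 ⇔ -2*x^2 + 4*x + 6 = 0.
  Factor: -2*x^2 + 4*x + 6 = -2*(x - 3)*(x + 1) = 0.
  ⇒ x = -1, 3

f''(x) = 4*(4*x^2*(x - 1) + (1 - 3*x)*(x^2 + 3))/(x^2 + 3)^3
Second-derivative test at each critical point:
  f''(-1) = 1/2 > 0 → local minimum
  f''(3) = -1/18 < 0 → local maximum

Critical points: x = -1 (local minimum); x = 3 (local maximum)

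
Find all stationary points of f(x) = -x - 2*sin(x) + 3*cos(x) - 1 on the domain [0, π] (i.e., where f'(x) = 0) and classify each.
f'(x) = -3*sin(x) - 2*cos(x) - 1

Solve f'(x) = 0 on [0, π]:
  f'(x) = 0 ⇔ -3*sin(x) - 2*cos(x) = 1. Write the left side as R·cos(x + φ) with R = √((-2)² + 3²) = sqrt(13), cos φ = -2*sqrt(13)/13, sin φ = 3*sqrt(13)/13; then cos(x + φ) = sqrt(13)/13. Solve for x and keep the solutions lying in [0, π].
  ⇒ x = atan((-3 + 4*sqrt(3))/(-6*sqrt(3) - 2)) + pi ≈ 2.8346

f''(x) = 2*sin(x) - 3*cos(x)
Second-derivative test at each critical point:
  f''(2.8346) = 3.4641 > 0 → local minimum

Critical points: x = atan((-3 + 4*sqrt(3))/(-6*sqrt(3) - 2)) + pi ≈ 2.8346 (local minimum)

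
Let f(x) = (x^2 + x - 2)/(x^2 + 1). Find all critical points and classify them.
f'(x) = (-x^2 + 6*x + 1)/(x^4 + 2*x^2 + 1)

Solve f'(x) = 0:
  f'(x) = -(x^2 - 6*x - 1)/(x^2 + 1)^2; the denominator is positive wherever f is defined, so f'(x) = 0 ⇔ -x^2 + 6*x + 1 = 0.
  x^2 - 6*x - 1 = 0 has no rational roots; quadratic formula: x = (6 ± √40)/2.
  ⇒ x = 3 - sqrt(10) ≈ -0.1623, 3 + sqrt(10) ≈ 6.1623

f''(x) = 2*(x^3 - 9*x^2 - 3*x + 3)/(x^6 + 3*x^4 + 3*x^2 + 1)
Second-derivative test at each critical point:
  f''(-0.1623) = 6.0042 > 0 → local minimum
  f''(6.1623) = -0.0042 < 0 → local maximum

Critical points: x = 3 - sqrt(10) ≈ -0.1623 (local minimum); x = 3 + sqrt(10) ≈ 6.1623 (local maximum)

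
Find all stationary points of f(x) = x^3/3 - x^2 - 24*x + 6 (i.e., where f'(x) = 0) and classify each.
f'(x) = x^2 - 2*x - 24

Solve f'(x) = 0:
  Factor: x^2 - 2*x - 24 = (x - 6)*(x + 4) = 0.
  ⇒ x = -4, 6

f''(x) = 2*x - 2
Second-derivative test at each critical point:
  f''(-4) = -10 < 0 → local maximum
  f''(6) = 10 > 0 → local minimum

Critical points: x = -4 (local maximum); x = 6 (local minimum)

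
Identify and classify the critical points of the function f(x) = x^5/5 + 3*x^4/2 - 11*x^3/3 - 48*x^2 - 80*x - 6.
f'(x) = x^4 + 6*x^3 - 11*x^2 - 96*x - 80

Solve f'(x) = 0:
  Factor: x^4 + 6*x^3 - 11*x^2 - 96*x - 80 = (x - 4)*(x + 1)*(x + 4)*(x + 5) = 0.
  ⇒ x = -5, -4, -1, 4

f''(x) = 4*x^3 + 18*x^2 - 22*x - 96
Second-derivative test at each critical point:
  f''(-5) = -36 < 0 → local maximum
  f''(-4) = 24 > 0 → local minimum
  f''(-1) = -60 < 0 → local maximum
  f''(4) = 360 > 0 → local minimum

Critical points: x = -5 (local maximum); x = -4 (local minimum); x = -1 (local maximum); x = 4 (local minimum)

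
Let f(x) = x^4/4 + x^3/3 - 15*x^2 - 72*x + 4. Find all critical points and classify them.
f'(x) = x^3 + x^2 - 30*x - 72

Solve f'(x) = 0:
  Factor: x^3 + x^2 - 30*x - 72 = (x - 6)*(x + 3)*(x + 4) = 0.
  ⇒ x = -4, -3, 6

f''(x) = 3*x^2 + 2*x - 30
Second-derivative test at each critical point:
  f''(-4) = 10 > 0 → local minimum
  f''(-3) = -9 < 0 → local maximum
  f''(6) = 90 > 0 → local minimum

Critical points: x = -4 (local minimum); x = -3 (local maximum); x = 6 (local minimum)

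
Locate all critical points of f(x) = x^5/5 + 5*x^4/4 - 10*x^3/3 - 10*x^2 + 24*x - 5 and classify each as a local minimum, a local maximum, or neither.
f'(x) = x^4 + 5*x^3 - 10*x^2 - 20*x + 24

Solve f'(x) = 0:
  Factor: x^4 + 5*x^3 - 10*x^2 - 20*x + 24 = (x - 2)*(x - 1)*(x + 2)*(x + 6) = 0.
  ⇒ x = -6, -2, 1, 2

f''(x) = 4*x^3 + 15*x^2 - 20*x - 20
Second-derivative test at each critical point:
  f''(-6) = -224 < 0 → local maximum
  f''(-2) = 48 > 0 → local minimum
  f''(1) = -21 < 0 → local maximum
  f''(2) = 32 > 0 → local minimum

Critical points: x = -6 (local maximum); x = -2 (local minimum); x = 1 (local maximum); x = 2 (local minimum)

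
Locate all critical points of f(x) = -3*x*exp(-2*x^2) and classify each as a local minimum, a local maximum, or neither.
f'(x) = 3*(4*x^2 - 1)*exp(-2*x^2)

Solve f'(x) = 0:
  f'(x) = (12*x^2 - 3)·exp(-2*x^2) and exp(-2*x^2) > 0 for every x, so f'(x) = 0 ⇔ 12*x^2 - 3 = 0.
  Factor: 12*x^2 - 3 = 3*(2*x - 1)*(2*x + 1) = 0.
  ⇒ x = -1/2, 1/2

f''(x) = (-48*x^3 + 36*x)*exp(-2*x^2)
Second-derivative test at each critical point:
  f''(-1/2) = -7.2784 < 0 → local maximum
  f''(1/2) = 7.2784 > 0 → local minimum

Critical points: x = -1/2 (local maximum); x = 1/2 (local minimum)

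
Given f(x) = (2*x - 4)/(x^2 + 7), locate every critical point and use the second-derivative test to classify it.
f'(x) = 2*(x^2 - 2*x*(x - 2) + 7)/(x^2 + 7)^2

Solve f'(x) = 0:
  f'(x) = -2*(x^2 - 4*x - 7)/(x^2 + 7)^2; the denominator is positive wherever f is defined, so f'(x) = 0 ⇔ -2*x^2 + 8*x + 14 = 0.
  Factor: -2*x^2 + 8*x + 14 = -2*(x^2 - 4*x - 7); x^2 - 4*x - 7 = 0 has no rational roots; quadratic formula: x = (4 ± √44)/2.
  ⇒ x = 2 - sqrt(11) ≈ -1.3166, 2 + sqrt(11) ≈ 5.3166

f''(x) = 4*(4*x^2*(x - 2) + (2 - 3*x)*(x^2 + 7))/(x^2 + 7)^3
Second-derivative test at each critical point:
  f''(-1.3166) = 0.1739 > 0 → local minimum
  f''(5.3166) = -0.0107 < 0 → local maximum

Critical points: x = 2 - sqrt(11) ≈ -1.3166 (local minimum); x = 2 + sqrt(11) ≈ 5.3166 (local maximum)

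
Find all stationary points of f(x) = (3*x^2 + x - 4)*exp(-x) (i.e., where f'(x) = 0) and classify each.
f'(x) = (-3*x^2 + 5*x + 5)*exp(-x)

Solve f'(x) = 0:
  f'(x) = (-3*x^2 + 5*x + 5)·exp(-x) and exp(-x) > 0 for every x, so f'(x) = 0 ⇔ -3*x^2 + 5*x + 5 = 0.
  3*x^2 - 5*x - 5 = 0 has no rational roots; quadratic formula: x = (5 ± √85)/6.
  ⇒ x = 5/6 - sqrt(85)/6 ≈ -0.7033, 5/6 + sqrt(85)/6 ≈ 2.3699

f''(x) = x*(3*x - 11)*exp(-x)
Second-derivative test at each critical point:
  f''(-0.7033) = 18.6265 > 0 → local minimum
  f''(2.3699) = -0.8619 < 0 → local maximum

Critical points: x = 5/6 - sqrt(85)/6 ≈ -0.7033 (local minimum); x = 5/6 + sqrt(85)/6 ≈ 2.3699 (local maximum)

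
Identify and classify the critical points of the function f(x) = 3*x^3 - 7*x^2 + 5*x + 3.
f'(x) = 9*x^2 - 14*x + 5

Solve f'(x) = 0:
  Factor: 9*x^2 - 14*x + 5 = (x - 1)*(9*x - 5) = 0.
  ⇒ x = 5/9, 1

f''(x) = 18*x - 14
Second-derivative test at each critical point:
  f''(5/9) = -4 < 0 → local maximum
  f''(1) = 4 > 0 → local minimum

Critical points: x = 5/9 (local maximum); x = 1 (local minimum)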